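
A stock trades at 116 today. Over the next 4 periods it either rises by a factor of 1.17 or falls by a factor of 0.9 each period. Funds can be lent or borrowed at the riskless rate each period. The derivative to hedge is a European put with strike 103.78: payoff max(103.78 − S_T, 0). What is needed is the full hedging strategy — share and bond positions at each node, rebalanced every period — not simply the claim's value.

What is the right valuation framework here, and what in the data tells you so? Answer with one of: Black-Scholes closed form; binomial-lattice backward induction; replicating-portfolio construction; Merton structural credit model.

framework: replicating-portfolio construction

Key observation: the deliverable is the dynamic trading strategy on the 4-step tree (spot 116, moves 1.17 and 0.9), so the valuation must go through the node-by-node replicating-portfolio solve.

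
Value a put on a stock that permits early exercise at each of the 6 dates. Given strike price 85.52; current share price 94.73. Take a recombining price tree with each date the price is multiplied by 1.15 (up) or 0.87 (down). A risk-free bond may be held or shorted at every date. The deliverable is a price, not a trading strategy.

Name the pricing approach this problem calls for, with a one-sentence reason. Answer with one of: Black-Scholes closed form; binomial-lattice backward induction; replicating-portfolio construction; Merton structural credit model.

framework: binomial-lattice backward induction

Key observation: early exercise of the strike-85.52 put must be checked at each of the 6 dates (spot 94.73), which forces a node-by-node comparison of intrinsic and continuation value backward from expiry.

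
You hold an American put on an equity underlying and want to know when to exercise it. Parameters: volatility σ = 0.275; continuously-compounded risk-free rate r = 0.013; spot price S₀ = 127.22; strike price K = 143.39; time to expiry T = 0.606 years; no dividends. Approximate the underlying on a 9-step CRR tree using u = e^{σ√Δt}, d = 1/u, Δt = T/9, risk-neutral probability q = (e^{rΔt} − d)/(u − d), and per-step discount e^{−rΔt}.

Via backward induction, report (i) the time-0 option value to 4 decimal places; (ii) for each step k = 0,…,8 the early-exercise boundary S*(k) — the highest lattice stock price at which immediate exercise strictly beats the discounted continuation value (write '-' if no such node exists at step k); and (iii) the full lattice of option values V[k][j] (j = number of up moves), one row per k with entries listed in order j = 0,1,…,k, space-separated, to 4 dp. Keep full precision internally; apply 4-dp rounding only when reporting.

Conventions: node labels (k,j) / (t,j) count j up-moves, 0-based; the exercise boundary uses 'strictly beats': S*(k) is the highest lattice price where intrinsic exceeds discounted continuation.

price = 20.9365
boundary = - - - 102.7030 95.6296 102.7030 110.2996 118.4581 127.2200
tree:
20.9365
26.8976 14.7272
33.5793 19.9439 9.2868
40.6870 26.1911 13.4331 4.9585
47.7604 33.2447 18.8465 7.7844 2.0060
54.3466 40.6870 25.5053 11.9024 3.4830 0.4618
60.4792 47.7604 33.0904 17.6024 5.9506 0.9033 0.0000
66.1895 54.3466 40.6870 24.9319 9.9531 1.7669 0.0000 0.0000
71.5065 60.4792 47.7604 33.0904 16.1700 3.4561 0.0000 0.0000 0.0000
76.4573 66.1895 54.3466 40.6870 24.9319 6.7600 0.0000 0.0000 0.0000 0.0000

Δt=0.06733  u=1.07397  d=0.93113  q=0.48830  discount=0.99913
step 9 (expiry): payoffs max(K−S,0) = 76.4573 66.1895 54.3466 40.6870 24.9319 6.7600 0.0000 0.0000 0.0000 0.0000
step 8: (k=8,j=0): S=71.8835, K−S=71.5065, hold=71.3810 ⇒ V=71.5065 exercise | (k=8,j=1): S=82.9108, K−S=60.4792, hold=60.3538 ⇒ V=60.4792 exercise | (k=8,j=2): S=95.6296, K−S=47.7604, hold=47.6349 ⇒ V=47.7604 exercise | (k=8,j=3): S=110.2996, K−S=33.0904, hold=32.9650 ⇒ V=33.0904 exercise | (k=8,j=4): S=127.2200, K−S=16.1700, hold=16.0445 ⇒ V=16.1700 exercise | (k=8,j=5): S=146.7361, K−S=0.0000, hold=3.4561 ⇒ V=3.4561 continue | (k=8,j=6): S=169.2460, K−S=0.0000, hold=0.0000 ⇒ V=0.0000 continue | (k=8,j=7): S=195.2090, K−S=0.0000, hold=0.0000 ⇒ V=0.0000 continue | (k=8,j=8): S=225.1549, K−S=0.0000, hold=0.0000 ⇒ V=0.0000 continue  boundary S*=127.2200
step 7: (k=7,j=0): S=77.2005, K−S=66.1895, hold=66.0640 ⇒ V=66.1895 exercise | (k=7,j=1): S=89.0434, K−S=54.3466, hold=54.2212 ⇒ V=54.3466 exercise | (k=7,j=2): S=102.7030, K−S=40.6870, hold=40.5615 ⇒ V=40.6870 exercise | (k=7,j=3): S=118.4581, K−S=24.9319, hold=24.8065 ⇒ V=24.9319 exercise | (k=7,j=4): S=136.6300, K−S=6.7600, hold=9.9531 ⇒ V=9.9531 continue | (k=7,j=5): S=157.5896, K−S=0.0000, hold=1.7669 ⇒ V=1.7669 continue | (k=7,j=6): S=181.7645, K−S=0.0000, hold=0.0000 ⇒ V=0.0000 continue | (k=7,j=7): S=209.6480, K−S=0.0000, hold=0.0000 ⇒ V=0.0000 continue  boundary S*=118.4581
step 6: (k=6,j=0): S=82.9108, K−S=60.4792, hold=60.3538 ⇒ V=60.4792 exercise | (k=6,j=1): S=95.6296, K−S=47.7604, hold=47.6349 ⇒ V=47.7604 exercise | (k=6,j=2): S=110.2996, K−S=33.0904, hold=32.9650 ⇒ V=33.0904 exercise | (k=6,j=3): S=127.2200, K−S=16.1700, hold=17.6024 ⇒ V=17.6024 continue | (k=6,j=4): S=146.7361, K−S=0.0000, hold=5.9506 ⇒ V=5.9506 continue | (k=6,j=5): S=169.2460, K−S=0.0000, hold=0.9033 ⇒ V=0.9033 continue | (k=6,j=6): S=195.2090, K−S=0.0000, hold=0.0000 ⇒ V=0.0000 continue  boundary S*=110.2996
step 5: (k=5,j=0): S=89.0434, K−S=54.3466, hold=54.2212 ⇒ V=54.3466 exercise | (k=5,j=1): S=102.7030, K−S=40.6870, hold=40.5615 ⇒ V=40.6870 exercise | (k=5,j=2): S=118.4581, K−S=24.9319, hold=25.5053 ⇒ V=25.5053 continue | (k=5,j=3): S=136.6300, K−S=6.7600, hold=11.9024 ⇒ V=11.9024 continue | (k=5,j=4): S=157.5896, K−S=0.0000, hold=3.4830 ⇒ V=3.4830 continue | (k=5,j=5): S=181.7645, K−S=0.0000, hold=0.4618 ⇒ V=0.4618 continue  boundary S*=102.7030
step 4: (k=4,j=0): S=95.6296, K−S=47.7604, hold=47.6349 ⇒ V=47.7604 exercise | (k=4,j=1): S=110.2996, K−S=33.0904, hold=33.2447 ⇒ V=33.2447 continue | (k=4,j=2): S=127.2200, K−S=16.1700, hold=18.8465 ⇒ V=18.8465 continue | (k=4,j=3): S=146.7361, K−S=0.0000, hold=7.7844 ⇒ V=7.7844 continue | (k=4,j=4): S=169.2460, K−S=0.0000, hold=2.0060 ⇒ V=2.0060 continue  boundary S*=95.6296
step 3: (k=3,j=0): S=102.7030, K−S=40.6870, hold=40.6368 ⇒ V=40.6870 exercise | (k=3,j=1): S=118.4581, K−S=24.9319, hold=26.1911 ⇒ V=26.1911 continue | (k=3,j=2): S=136.6300, K−S=6.7600, hold=13.4331 ⇒ V=13.4331 continue | (k=3,j=3): S=157.5896, K−S=0.0000, hold=4.9585 ⇒ V=4.9585 continue  boundary S*=102.7030
step 2: (k=2,j=0): S=110.2996, K−S=33.0904, hold=33.5793 ⇒ V=33.5793 continue | (k=2,j=1): S=127.2200, K−S=16.1700, hold=19.9439 ⇒ V=19.9439 continue | (k=2,j=2): S=146.7361, K−S=0.0000, hold=9.2868 ⇒ V=9.2868 continue  boundary S*=-
step 1: (k=1,j=0): S=118.4581, K−S=24.9319, hold=26.8976 ⇒ V=26.8976 continue | (k=1,j=1): S=136.6300, K−S=6.7600, hold=14.7272 ⇒ V=14.7272 continue  boundary S*=-
step 0: (k=0,j=0): S=127.2200, K−S=16.1700, hold=20.9365 ⇒ V=20.9365 continue  boundary S*=-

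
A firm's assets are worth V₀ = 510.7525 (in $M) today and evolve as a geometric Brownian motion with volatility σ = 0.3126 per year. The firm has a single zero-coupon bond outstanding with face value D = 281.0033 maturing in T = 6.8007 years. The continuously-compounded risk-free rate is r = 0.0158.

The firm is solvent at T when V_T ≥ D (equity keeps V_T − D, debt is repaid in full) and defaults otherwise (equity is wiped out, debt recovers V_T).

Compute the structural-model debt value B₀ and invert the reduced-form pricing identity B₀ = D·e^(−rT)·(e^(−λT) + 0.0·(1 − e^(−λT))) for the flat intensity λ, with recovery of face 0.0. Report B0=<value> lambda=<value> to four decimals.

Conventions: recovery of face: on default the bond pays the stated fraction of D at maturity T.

Equity is a call on the firm's assets struck at D = 281.0033:
d₁ = [ln(V₀/D) + (r + σ²/2)T] / (σ√T)
   = [ln(510.7525/281.0033) + (0.0158 + 0.5·0.3126²)·6.8007] / (0.3126·√6.8007)
   = [0.597519 + 0.439729] / 0.815203 = 1.272380
d₂ = d₁ − σ√T = 1.272380 − 0.815203 = 0.457177
N(d₁) = 0.898381,  N(d₂) = 0.676228,  e^(−rT) = 0.898120
E₀ = V₀·N(d₁) − D·e^(−rT)·N(d₂)
   = 510.7525·0.898381 − 281.0033·0.898120·0.676228 = 288.187369
B₀ = V₀ − E₀ = 510.7525 − 288.187369 = 222.565131
e^(−λT) = (B₀·e^(rT)/D − 0)/(1 − 0) = (222.5651·1.113436/281.0033 − 0)/1 = 0.88188315
λ = −ln(0.88188315)/6.8007 = 0.018483

B0=222.5651 lambda=0.0185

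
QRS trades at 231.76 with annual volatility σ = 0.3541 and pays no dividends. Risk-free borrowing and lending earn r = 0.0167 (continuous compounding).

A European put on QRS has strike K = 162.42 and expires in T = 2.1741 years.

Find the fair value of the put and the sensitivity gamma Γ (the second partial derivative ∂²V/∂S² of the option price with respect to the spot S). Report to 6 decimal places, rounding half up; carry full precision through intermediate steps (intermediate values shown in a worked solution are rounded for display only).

price = 12.783958
Γ = 0.001977

σ√T = 0.3541·√2.1741 = 0.522114
d₁ = (ln(S/K) + (r+σ²/2)T) / (σ√T) = (ln(231.76/162.42) + (0.0167+0.3541²/2)·2.1741) / 0.522114 = (0.355517 + 0.172609) / 0.522114 = 1.011514
d₂ = d₁ − σ√T = 1.011514 − 0.522114 = 0.489399
e^{−rT} = 0.964344
N(−d₁) = 0.155885,  N(−d₂) = 0.312279
Put price V = K·e^{−rT}·N(−d₂) − S·N(−d₁) = 48.911928 − 36.127970 = 12.783958
φ(d₁) = (1/√(2π))·e^{−d₁²/2} = 0.239185
Γ = φ(d₁) / (S·σ·√T) = 0.001977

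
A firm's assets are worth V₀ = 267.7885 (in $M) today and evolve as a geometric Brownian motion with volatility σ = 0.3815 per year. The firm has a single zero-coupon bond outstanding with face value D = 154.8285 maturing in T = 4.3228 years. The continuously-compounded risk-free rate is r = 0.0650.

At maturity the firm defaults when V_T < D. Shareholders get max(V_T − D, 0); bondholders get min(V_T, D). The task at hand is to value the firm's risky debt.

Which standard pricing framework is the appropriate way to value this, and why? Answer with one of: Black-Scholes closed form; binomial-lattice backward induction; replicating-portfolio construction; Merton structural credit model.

framework: Merton structural credit model

Key observation: a levered firm with one bullet debt due at 4.3228 years is the canonical structural-credit setup: equity is a call on the firm's assets struck at the face value.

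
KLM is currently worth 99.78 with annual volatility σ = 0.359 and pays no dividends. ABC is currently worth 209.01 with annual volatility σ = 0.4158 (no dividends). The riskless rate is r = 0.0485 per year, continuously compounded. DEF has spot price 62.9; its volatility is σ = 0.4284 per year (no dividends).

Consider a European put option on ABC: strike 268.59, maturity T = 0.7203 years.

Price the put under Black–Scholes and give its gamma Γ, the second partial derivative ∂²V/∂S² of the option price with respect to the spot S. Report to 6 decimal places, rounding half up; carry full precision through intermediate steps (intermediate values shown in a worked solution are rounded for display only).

price = 63.841623
Γ = 0.004920

σ√T = 0.4158·√0.7203 = 0.352891
d₁ = (ln(S/K) + (r+σ²/2)T) / (σ√T) = (ln(209.01/268.59) + (0.0485+0.4158²/2)·0.7203) / 0.352891 = (-0.250804 + 0.097201) / 0.352891 = -0.435270
d₂ = d₁ − σ√T = -0.435270 − 0.352891 = -0.788162
e^{−rT} = 0.965669
N(−d₁) = 0.668317,  N(−d₂) = 0.784699
Put price V = K·e^{−rT}·N(−d₂) − S·N(−d₁) = 203.526537 − 139.684914 = 63.841623
φ(d₁) = (1/√(2π))·e^{−d₁²/2} = 0.362885
Γ = φ(d₁) / (S·σ·√T) = 0.004920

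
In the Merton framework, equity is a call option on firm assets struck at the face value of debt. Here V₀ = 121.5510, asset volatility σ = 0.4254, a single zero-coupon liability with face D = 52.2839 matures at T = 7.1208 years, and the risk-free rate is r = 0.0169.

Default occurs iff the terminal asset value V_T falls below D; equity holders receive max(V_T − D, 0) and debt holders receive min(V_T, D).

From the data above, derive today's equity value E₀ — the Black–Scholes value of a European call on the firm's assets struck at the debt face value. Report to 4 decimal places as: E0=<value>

E0=83.7190

Apply the equity-as-call identities (strike 52.2839, horizon 7.1208 years):
d₁ = [ln(V₀/D) + (r + σ²/2)T] / (σ√T)
   = [ln(121.5510/52.2839) + (0.0169 + 0.5·0.4254²)·7.1208] / (0.4254·√7.1208)
   = [0.843645 + 0.764650] / 1.135173 = 1.416785
d₂ = d₁ − σ√T = 1.416785 − 1.135173 = 0.281612
N(d₁) = 0.921727,  N(d₂) = 0.610880,  e^(−rT) = 0.886618
E₀ = V₀·N(d₁) − D·e^(−rT)·N(d₂)
   = 121.5510·0.921727 − 52.2839·0.886618·0.610880 = 83.719020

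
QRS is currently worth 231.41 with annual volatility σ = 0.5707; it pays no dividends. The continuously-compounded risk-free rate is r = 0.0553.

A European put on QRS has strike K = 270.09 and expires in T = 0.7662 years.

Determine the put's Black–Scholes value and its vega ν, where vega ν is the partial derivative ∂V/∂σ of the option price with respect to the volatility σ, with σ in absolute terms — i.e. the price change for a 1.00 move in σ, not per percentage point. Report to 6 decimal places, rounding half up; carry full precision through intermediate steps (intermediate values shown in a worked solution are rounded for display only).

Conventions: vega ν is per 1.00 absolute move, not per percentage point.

σ√T = 0.5707·√0.7662 = 0.499550
d₁ = (ln(S/K) + (r+σ²/2)T) / (σ√T) = (ln(231.41/270.09) + (0.0553+0.5707²/2)·0.7662) / 0.499550 = (-0.154564 + 0.167146) / 0.499550 = 0.025186
d₂ = d₁ − σ√T = 0.025186 − 0.499550 = -0.474364
e^{−rT} = 0.958514
N(−d₁) = 0.489953,  N(−d₂) = 0.682380
Put price V = K·e^{−rT}·N(−d₂) − S·N(−d₁) = 176.657959 − 113.380079 = 63.277880
φ(d₁) = (1/√(2π))·e^{−d₁²/2} = 0.398816
ν = S·φ(d₁)·√T = 80.784030

price = 63.277880
ν = 80.784030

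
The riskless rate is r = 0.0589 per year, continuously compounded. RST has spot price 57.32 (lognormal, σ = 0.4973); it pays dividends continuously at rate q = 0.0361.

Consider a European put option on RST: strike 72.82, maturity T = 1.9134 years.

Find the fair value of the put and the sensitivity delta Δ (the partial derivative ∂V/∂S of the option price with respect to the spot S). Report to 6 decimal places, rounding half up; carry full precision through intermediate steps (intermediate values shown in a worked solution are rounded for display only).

price = 22.348354
Δ = -0.444514

σ√T = 0.4973·√1.9134 = 0.687894
d₁ = (ln(S/K) + (r−q+σ²/2)T) / (σ√T) = (ln(57.32/72.82) + (0.0589−0.0361+0.4973²/2)·1.9134) / 0.687894 = (-0.239341 + 0.280224) / 0.687894 = 0.059433
d₂ = d₁ − σ√T = 0.059433 − 0.687894 = -0.628461
e^{−rT} = 0.893419
e^{−qT} = 0.933258
N(−d₁) = 0.476304,  N(−d₂) = 0.735149
Put price V = K·e^{−rT}·N(−d₂) − S·e^{−qT}·N(−d₁) = 47.827909 − 25.479555 = 22.348354
Δ = −e^{−qT}·N(−d₁) = -0.444514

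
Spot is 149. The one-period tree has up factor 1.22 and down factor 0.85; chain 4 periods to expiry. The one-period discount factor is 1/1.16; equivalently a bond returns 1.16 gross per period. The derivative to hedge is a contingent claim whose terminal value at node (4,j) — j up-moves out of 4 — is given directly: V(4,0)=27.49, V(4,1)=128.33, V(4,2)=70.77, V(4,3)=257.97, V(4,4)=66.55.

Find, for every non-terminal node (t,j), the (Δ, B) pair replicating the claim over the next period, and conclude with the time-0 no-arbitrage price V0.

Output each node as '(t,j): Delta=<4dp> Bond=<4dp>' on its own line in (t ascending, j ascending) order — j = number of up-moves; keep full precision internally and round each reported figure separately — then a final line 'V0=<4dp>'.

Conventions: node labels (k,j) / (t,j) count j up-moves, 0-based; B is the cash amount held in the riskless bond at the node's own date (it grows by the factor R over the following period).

(0,0): Delta=-0.6046 Bond=167.9029
(1,0): Delta=1.8780 Bond=-119.6578
(1,1): Delta=-0.9394 Bond=255.6239
(2,0): Delta=-0.6898 Bond=137.6341
(2,1): Delta=2.2243 Bond=-192.3071
(2,2): Delta=-1.3660 Bond=391.1362
(3,0): Delta=2.9784 Bond=-176.0082
(3,1): Delta=-1.1845 Bond=224.6228
(3,2): Delta=2.6840 Bond=-309.7276
(3,3): Delta=-1.9121 Bond=601.4816
V0=77.8174

Risk-neutral probability p* = (R−d)/(u−d) = (1.16−0.85)/(1.22−0.85) = 0.8378.
Terminal payoffs: V(4,0)=27.4900, V(4,1)=128.3300, V(4,2)=70.7700, V(4,3)=257.9700, V(4,4)=66.5500
(3,0): S=91.5046. Δ = (V_up−V_dn)/(S_up−S_dn) = (128.3300−27.4900)/(111.6356−77.7789) = 2.9784. V = [p*·128.3300 + (1−p*)·27.4900]/1.16 = 96.5324. B = V − Δ·S = -176.0082.
(3,1): S=131.3361. Δ = (V_up−V_dn)/(S_up−S_dn) = (70.7700−128.3300)/(160.2300−111.6356) = -1.1845. V = [p*·70.7700 + (1−p*)·128.3300]/1.16 = 69.0552. B = V − Δ·S = 224.6228.
(3,2): S=188.5059. Δ = (V_up−V_dn)/(S_up−S_dn) = (257.9700−70.7700)/(229.9771−160.2300) = 2.6840. V = [p*·257.9700 + (1−p*)·70.7700]/1.16 = 196.2183. B = V − Δ·S = -309.7276.
(3,3): S=270.5614. Δ = (V_up−V_dn)/(S_up−S_dn) = (66.5500−257.9700)/(330.0848−229.9771) = -1.9121. V = [p*·66.5500 + (1−p*)·257.9700]/1.16 = 84.1302. B = V − Δ·S = 601.4816.
(2,0): S=107.6525. Δ = (V_up−V_dn)/(S_up−S_dn) = (69.0552−96.5324)/(131.3360−91.5046) = -0.6898. V = [p*·69.0552 + (1−p*)·96.5324]/1.16 = 63.3715. B = V − Δ·S = 137.6341.
(2,1): S=154.5130. Δ = (V_up−V_dn)/(S_up−S_dn) = (196.2183−69.0552)/(188.5059−131.3361) = 2.2243. V = [p*·196.2183 + (1−p*)·69.0552]/1.16 = 151.3770. B = V − Δ·S = -192.3071.
(2,2): S=221.7716. Δ = (V_up−V_dn)/(S_up−S_dn) = (84.1302−196.2183)/(270.5614−188.5059) = -1.3660. V = [p*·84.1302 + (1−p*)·196.2183]/1.16 = 88.1954. B = V − Δ·S = 391.1362.
(1,0): S=126.6500. Δ = (V_up−V_dn)/(S_up−S_dn) = (151.3770−63.3715)/(154.5130−107.6525) = 1.8780. V = [p*·151.3770 + (1−p*)·63.3715]/1.16 = 118.1947. B = V − Δ·S = -119.6578.
(1,1): S=181.7800. Δ = (V_up−V_dn)/(S_up−S_dn) = (88.1954−151.3770)/(221.7716−154.5130) = -0.9394. V = [p*·88.1954 + (1−p*)·151.3770]/1.16 = 84.8630. B = V − Δ·S = 255.6239.
(0,0): S=149.0000. Δ = (V_up−V_dn)/(S_up−S_dn) = (84.8630−118.1947)/(181.7800−126.6500) = -0.6046. V = [p*·84.8630 + (1−p*)·118.1947]/1.16 = 77.8174. B = V − Δ·S = 167.9029.
Verification: the root portfolio costs Δ(0,0)·S0 + B(0,0) = 77.8174, matching V0.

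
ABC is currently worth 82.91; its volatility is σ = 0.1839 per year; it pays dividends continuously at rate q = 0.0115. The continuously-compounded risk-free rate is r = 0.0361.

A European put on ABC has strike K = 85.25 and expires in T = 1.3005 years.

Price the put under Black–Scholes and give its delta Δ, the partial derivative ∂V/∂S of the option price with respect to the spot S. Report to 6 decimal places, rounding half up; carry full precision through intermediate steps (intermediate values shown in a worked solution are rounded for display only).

price = 6.638882
Δ = -0.443697

σ√T = 0.1839·√1.3005 = 0.209719
d₁ = (ln(S/K) + (r−q+σ²/2)T) / (σ√T) = (ln(82.91/85.25) + (0.0361−0.0115+0.1839²/2)·1.3005) / 0.209719 = (-0.027832 + 0.053983) / 0.209719 = 0.124695
d₂ = d₁ − σ√T = 0.124695 − 0.209719 = -0.085024
e^{−rT} = 0.954137
e^{−qT} = 0.985156
N(−d₁) = 0.450383,  N(−d₂) = 0.533879
Put price V = K·e^{−rT}·N(−d₂) − S·e^{−qT}·N(−d₁) = 43.425794 − 36.786911 = 6.638882
Δ = −e^{−qT}·N(−d₁) = -0.443697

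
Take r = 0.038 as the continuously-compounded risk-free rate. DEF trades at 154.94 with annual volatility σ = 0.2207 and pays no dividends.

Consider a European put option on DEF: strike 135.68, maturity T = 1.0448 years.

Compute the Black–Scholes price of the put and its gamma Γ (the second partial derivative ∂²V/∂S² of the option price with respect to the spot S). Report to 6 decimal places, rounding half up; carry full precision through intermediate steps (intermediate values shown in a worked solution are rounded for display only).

σ√T = 0.2207·√1.0448 = 0.225590
d₁ = (ln(S/K) + (r+σ²/2)T) / (σ√T) = (ln(154.94/135.68) + (0.038+0.2207²/2)·1.0448) / 0.225590 = (0.132739 + 0.065148) / 0.225590 = 0.877197
d₂ = d₁ − σ√T = 0.877197 − 0.225590 = 0.651608
e^{−rT} = 0.961075
N(−d₁) = 0.190190,  N(−d₂) = 0.257327
Put price V = K·e^{−rT}·N(−d₂) − S·N(−d₁) = 33.555129 − 29.468004 = 4.087126
φ(d₁) = (1/√(2π))·e^{−d₁²/2} = 0.271532
Γ = φ(d₁) / (S·σ·√T) = 0.007769

price = 4.087126
Γ = 0.007769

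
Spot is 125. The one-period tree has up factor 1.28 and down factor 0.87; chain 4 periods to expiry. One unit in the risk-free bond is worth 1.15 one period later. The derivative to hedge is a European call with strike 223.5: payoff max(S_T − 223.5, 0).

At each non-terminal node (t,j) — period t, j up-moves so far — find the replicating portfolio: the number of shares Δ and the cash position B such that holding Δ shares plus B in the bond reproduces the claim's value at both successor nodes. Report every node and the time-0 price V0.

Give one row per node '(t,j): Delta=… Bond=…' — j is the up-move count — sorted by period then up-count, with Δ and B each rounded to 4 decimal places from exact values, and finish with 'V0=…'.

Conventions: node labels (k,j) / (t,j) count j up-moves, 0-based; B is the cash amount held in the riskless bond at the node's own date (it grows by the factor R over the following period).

Under the risk-neutral measure, an up-move has probability p* = (R−d)/(u−d) = 0.6829 and values discount at R = 1.15.
At maturity the claim pays: V(4,0)=0.0000, V(4,1)=0.0000, V(4,2)=0.0000, V(4,3)=4.5653, V(4,4)=112.0443
  t=3,j=0: stock 82.3129 → up 105.3605 (V=0.0000), down 71.6122 (V=0.0000). Price 0.0000; hedge Δ=0.0000, bond B=0.0000.
  t=3,j=1: stock 121.1040 → up 155.0131 (V=0.0000), down 105.3605 (V=0.0000). Price 0.0000; hedge Δ=0.0000, bond B=0.0000.
  t=3,j=2: stock 178.1760 → up 228.0653 (V=4.5653), down 155.0131 (V=0.0000). Price 2.7111; hedge Δ=0.0625, bond B=-8.4237.
  t=3,j=3: stock 262.1440 → up 335.5443 (V=112.0443), down 228.0653 (V=4.5653). Price 67.7962; hedge Δ=1.0000, bond B=-194.3478.
  t=2,j=0: stock 94.6125 → up 121.1040 (V=0.0000), down 82.3129 (V=0.0000). Price 0.0000; hedge Δ=0.0000, bond B=0.0000.
  t=2,j=1: stock 139.2000 → up 178.1760 (V=2.7111), down 121.1040 (V=0.0000). Price 1.6100; hedge Δ=0.0475, bond B=-5.0024.
  t=2,j=2: stock 204.8000 → up 262.1440 (V=67.7962), down 178.1760 (V=2.7111). Price 41.0082; hedge Δ=0.7751, bond B=-117.7359.
  t=1,j=0: stock 108.7500 → up 139.2000 (V=1.6100), down 94.6125 (V=0.0000). Price 0.9561; hedge Δ=0.0361, bond B=-2.9707.
  t=1,j=1: stock 160.0000 → up 204.8000 (V=41.0082), down 139.2000 (V=1.6100). Price 24.7966; hedge Δ=0.6006, bond B=-71.2966.
  t=0,j=0: stock 125.0000 → up 160.0000 (V=24.7966), down 108.7500 (V=0.9561). Price 14.9891; hedge Δ=0.4652, bond B=-43.1585.
Check: Δ(0,0)·S0 + B(0,0) = 14.9891 = V0.

(0,0): Delta=0.4652 Bond=-43.1585
(1,0): Delta=0.0361 Bond=-2.9707
(1,1): Delta=0.6006 Bond=-71.2966
(2,0): Delta=0.0000 Bond=0.0000
(2,1): Delta=0.0475 Bond=-5.0024
(2,2): Delta=0.7751 Bond=-117.7359
(3,0): Delta=0.0000 Bond=0.0000
(3,1): Delta=0.0000 Bond=0.0000
(3,2): Delta=0.0625 Bond=-8.4237
(3,3): Delta=1.0000 Bond=-194.3478
V0=14.9891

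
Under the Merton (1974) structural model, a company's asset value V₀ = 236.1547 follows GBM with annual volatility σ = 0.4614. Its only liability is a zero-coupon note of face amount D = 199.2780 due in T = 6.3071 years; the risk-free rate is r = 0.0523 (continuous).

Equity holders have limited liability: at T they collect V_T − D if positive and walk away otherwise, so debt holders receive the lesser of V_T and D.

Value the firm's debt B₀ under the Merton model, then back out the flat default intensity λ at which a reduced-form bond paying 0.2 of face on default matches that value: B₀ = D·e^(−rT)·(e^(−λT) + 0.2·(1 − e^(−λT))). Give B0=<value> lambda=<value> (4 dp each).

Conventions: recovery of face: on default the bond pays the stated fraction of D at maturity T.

B0=100.0693 lambda=0.0750

Work the structural quantities from V₀ = 236.1547 against face 199.2780:
d₁ = [ln(V₀/D) + (r + σ²/2)T] / (σ√T)
   = [ln(236.1547/199.2780) + (0.0523 + 0.5·0.4614²)·6.3071] / (0.4614·√6.3071)
   = [0.169786 + 1.001220] / 1.158757 = 1.010571
d₂ = d₁ − σ√T = 1.010571 − 1.158757 = -0.148186
N(d₁) = 0.843889,  N(d₂) = 0.441098,  e^(−rT) = 0.719023
E₀ = V₀·N(d₁) − D·e^(−rT)·N(d₂)
   = 236.1547·0.843889 − 199.2780·0.719023·0.441098 = 136.085420
B₀ = V₀ − E₀ = 236.1547 − 136.085420 = 100.069280
e^(−λT) = (B₀·e^(rT)/D − 0.2)/(1 − 0.2) = (100.0693·1.390775/199.2780 − 0.2)/0.8 = 0.62298840
λ = −ln(0.62298840)/6.3071 = 0.075031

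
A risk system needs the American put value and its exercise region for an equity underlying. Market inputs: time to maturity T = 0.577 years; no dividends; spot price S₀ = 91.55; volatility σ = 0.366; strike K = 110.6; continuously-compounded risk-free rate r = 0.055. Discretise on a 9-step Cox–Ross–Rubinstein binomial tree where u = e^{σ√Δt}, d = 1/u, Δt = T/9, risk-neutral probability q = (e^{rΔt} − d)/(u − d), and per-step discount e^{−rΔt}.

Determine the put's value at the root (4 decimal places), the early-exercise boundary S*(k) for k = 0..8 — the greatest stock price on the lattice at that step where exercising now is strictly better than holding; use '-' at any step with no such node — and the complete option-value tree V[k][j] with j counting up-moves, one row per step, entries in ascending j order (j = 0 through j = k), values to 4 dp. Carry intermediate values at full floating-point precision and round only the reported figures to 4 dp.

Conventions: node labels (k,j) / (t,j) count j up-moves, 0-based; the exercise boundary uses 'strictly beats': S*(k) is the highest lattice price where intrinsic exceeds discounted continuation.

price = 21.6058
boundary = - - 76.0615 69.3295 76.0615 83.4471 76.0615 83.4471 91.5500
tree:
21.6058
27.7122 15.5518
34.5385 20.9699 10.1545
41.2705 27.3820 14.6006 5.7067
47.4067 34.5385 20.3016 8.9089 2.4920
52.9998 41.2705 27.1529 13.4811 4.3243 0.6470
58.0978 47.4067 34.5385 19.6151 7.3412 1.2880 0.0000
62.7447 52.9998 41.2705 27.1529 12.0918 2.5640 0.0000 0.0000
66.9802 58.0978 47.4067 34.5385 19.0500 5.1040 0.0000 0.0000 0.0000
70.8409 62.7447 52.9998 41.2705 27.1529 10.1603 0.0000 0.0000 0.0000 0.0000

Δt=0.06411  u=1.09710  d=0.91149  q=0.49588  discount=0.99648
step 9 (expiry): payoffs max(K−S,0) = 70.8409 62.7447 52.9998 41.2705 27.1529 10.1603 0.0000 0.0000 0.0000 0.0000
step 8: (k=8,j=0): S=43.6198, K−S=66.9802, hold=66.5909 ⇒ V=66.9802 exercise | (k=8,j=1): S=52.5022, K−S=58.0978, hold=57.7085 ⇒ V=58.0978 exercise | (k=8,j=2): S=63.1933, K−S=47.4067, hold=47.0174 ⇒ V=47.4067 exercise | (k=8,j=3): S=76.0615, K−S=34.5385, hold=34.1492 ⇒ V=34.5385 exercise | (k=8,j=4): S=91.5500, K−S=19.0500, hold=18.6607 ⇒ V=19.0500 exercise | (k=8,j=5): S=110.1925, K−S=0.4075, hold=5.1040 ⇒ V=5.1040 continue | (k=8,j=6): S=132.6312, K−S=0.0000, hold=0.0000 ⇒ V=0.0000 continue | (k=8,j=7): S=159.6392, K−S=0.0000, hold=0.0000 ⇒ V=0.0000 continue | (k=8,j=8): S=192.1468, K−S=0.0000, hold=0.0000 ⇒ V=0.0000 continue  boundary S*=91.5500
step 7: (k=7,j=0): S=47.8553, K−S=62.7447, hold=62.3554 ⇒ V=62.7447 exercise | (k=7,j=1): S=57.6002, K−S=52.9998, hold=52.6105 ⇒ V=52.9998 exercise | (k=7,j=2): S=69.3295, K−S=41.2705, hold=40.8812 ⇒ V=41.2705 exercise | (k=7,j=3): S=83.4471, K−S=27.1529, hold=26.7636 ⇒ V=27.1529 exercise | (k=7,j=4): S=100.4397, K−S=10.1603, hold=12.0918 ⇒ V=12.0918 continue | (k=7,j=5): S=120.8924, K−S=0.0000, hold=2.5640 ⇒ V=2.5640 continue | (k=7,j=6): S=145.5099, K−S=0.0000, hold=0.0000 ⇒ V=0.0000 continue | (k=7,j=7): S=175.1404, K−S=0.0000, hold=0.0000 ⇒ V=0.0000 continue  boundary S*=83.4471
step 6: (k=6,j=0): S=52.5022, K−S=58.0978, hold=57.7085 ⇒ V=58.0978 exercise | (k=6,j=1): S=63.1933, K−S=47.4067, hold=47.0174 ⇒ V=47.4067 exercise | (k=6,j=2): S=76.0615, K−S=34.5385, hold=34.1492 ⇒ V=34.5385 exercise | (k=6,j=3): S=91.5500, K−S=19.0500, hold=19.6151 ⇒ V=19.6151 continue | (k=6,j=4): S=110.1925, K−S=0.4075, hold=7.3412 ⇒ V=7.3412 continue | (k=6,j=5): S=132.6312, K−S=0.0000, hold=1.2880 ⇒ V=1.2880 continue | (k=6,j=6): S=159.6392, K−S=0.0000, hold=0.0000 ⇒ V=0.0000 continue  boundary S*=76.0615
step 5: (k=5,j=0): S=57.6002, K−S=52.9998, hold=52.6105 ⇒ V=52.9998 exercise | (k=5,j=1): S=69.3295, K−S=41.2705, hold=40.8812 ⇒ V=41.2705 exercise | (k=5,j=2): S=83.4471, K−S=27.1529, hold=27.0428 ⇒ V=27.1529 exercise | (k=5,j=3): S=100.4397, K−S=10.1603, hold=13.4811 ⇒ V=13.4811 continue | (k=5,j=4): S=120.8924, K−S=0.0000, hold=4.3243 ⇒ V=4.3243 continue | (k=5,j=5): S=145.5099, K−S=0.0000, hold=0.6470 ⇒ V=0.6470 continue  boundary S*=83.4471
step 4: (k=4,j=0): S=63.1933, K−S=47.4067, hold=47.0174 ⇒ V=47.4067 exercise | (k=4,j=1): S=76.0615, K−S=34.5385, hold=34.1492 ⇒ V=34.5385 exercise | (k=4,j=2): S=91.5500, K−S=19.0500, hold=20.3016 ⇒ V=20.3016 continue | (k=4,j=3): S=110.1925, K−S=0.4075, hold=8.9089 ⇒ V=8.9089 continue | (k=4,j=4): S=132.6312, K−S=0.0000, hold=2.4920 ⇒ V=2.4920 continue  boundary S*=76.0615
step 3: (k=3,j=0): S=69.3295, K−S=41.2705, hold=40.8812 ⇒ V=41.2705 exercise | (k=3,j=1): S=83.4471, K−S=27.1529, hold=27.3820 ⇒ V=27.3820 continue | (k=3,j=2): S=100.4397, K−S=10.1603, hold=14.6006 ⇒ V=14.6006 continue | (k=3,j=3): S=120.8924, K−S=0.0000, hold=5.7067 ⇒ V=5.7067 continue  boundary S*=69.3295
step 2: (k=2,j=0): S=76.0615, K−S=34.5385, hold=34.2625 ⇒ V=34.5385 exercise | (k=2,j=1): S=91.5500, K−S=19.0500, hold=20.9699 ⇒ V=20.9699 continue | (k=2,j=2): S=110.1925, K−S=0.4075, hold=10.1545 ⇒ V=10.1545 continue  boundary S*=76.0615
step 1: (k=1,j=0): S=83.4471, K−S=27.1529, hold=27.7122 ⇒ V=27.7122 continue | (k=1,j=1): S=100.4397, K−S=10.1603, hold=15.5518 ⇒ V=15.5518 continue  boundary S*=-
step 0: (k=0,j=0): S=91.5500, K−S=19.0500, hold=21.6058 ⇒ V=21.6058 continue  boundary S*=-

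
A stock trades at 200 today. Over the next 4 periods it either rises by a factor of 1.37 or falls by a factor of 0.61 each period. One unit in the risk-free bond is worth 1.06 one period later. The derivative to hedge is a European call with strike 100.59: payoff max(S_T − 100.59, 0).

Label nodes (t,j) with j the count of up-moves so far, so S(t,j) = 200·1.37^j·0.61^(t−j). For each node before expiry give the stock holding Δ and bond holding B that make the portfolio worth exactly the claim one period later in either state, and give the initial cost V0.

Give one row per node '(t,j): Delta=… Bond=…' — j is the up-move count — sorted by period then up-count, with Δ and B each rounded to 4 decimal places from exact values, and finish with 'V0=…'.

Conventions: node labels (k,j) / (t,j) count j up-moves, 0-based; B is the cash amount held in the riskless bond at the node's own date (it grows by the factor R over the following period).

(0,0): Delta=0.9244 Bond=-58.0663
(1,0): Delta=0.7669 Bond=-42.3339
(1,1): Delta=0.9727 Bond=-74.7882
(2,0): Delta=0.3860 Bond=-16.5332
(2,1): Delta=0.8837 Bond=-64.3976
(2,2): Delta=1.0000 Bond=-89.5247
(3,0): Delta=0.0000 Bond=0.0000
(3,1): Delta=0.5045 Bond=-29.5981
(3,2): Delta=1.0000 Bond=-94.8962
(3,3): Delta=1.0000 Bond=-94.8962
V0=126.8102

Under the risk-neutral measure, an up-move has probability p* = (R−d)/(u−d) = 0.5921 and values discount at R = 1.06.
Expiry values: V(4,0)=0.0000, V(4,1)=0.0000, V(4,2)=39.0889, V(4,3)=213.1151, V(4,4)=603.9607
Node (3,0) S=45.3962: V=(p*·0.0000+(1−p*)·0.0000)/1.06=0.0000; Δ=(0.0000−0.0000)/(62.1928−27.6917)=0.0000; B=V−Δ·S=0.0000
Node (3,1) S=101.9554: V=(p*·39.0889+(1−p*)·0.0000)/1.06=21.8347; Δ=(39.0889−0.0000)/(139.6789−62.1928)=0.5045; B=V−Δ·S=-29.5981
Node (3,2) S=228.9818: V=(p*·213.1151+(1−p*)·39.0889)/1.06=134.0856; Δ=(213.1151−39.0889)/(313.7051−139.6789)=1.0000; B=V−Δ·S=-94.8962
Node (3,3) S=514.2706: V=(p*·603.9607+(1−p*)·213.1151)/1.06=419.3744; Δ=(603.9607−213.1151)/(704.5507−313.7051)=1.0000; B=V−Δ·S=-94.8962
Node (2,0) S=74.4200: V=(p*·21.8347+(1−p*)·0.0000)/1.06=12.1966; Δ=(21.8347−0.0000)/(101.9554−45.3962)=0.3860; B=V−Δ·S=-16.5332
Node (2,1) S=167.1400: V=(p*·134.0856+(1−p*)·21.8347)/1.06=83.3010; Δ=(134.0856−21.8347)/(228.9818−101.9554)=0.8837; B=V−Δ·S=-64.3976
Node (2,2) S=375.3800: V=(p*·419.3744+(1−p*)·134.0856)/1.06=285.8553; Δ=(419.3744−134.0856)/(514.2706−228.9818)=1.0000; B=V−Δ·S=-89.5247
Node (1,0) S=122.0000: V=(p*·83.3010+(1−p*)·12.1966)/1.06=51.2244; Δ=(83.3010−12.1966)/(167.1400−74.4200)=0.7669; B=V−Δ·S=-42.3339
Node (1,1) S=274.0000: V=(p*·285.8553+(1−p*)·83.3010)/1.06=191.7306; Δ=(285.8553−83.3010)/(375.3800−167.1400)=0.9727; B=V−Δ·S=-74.7882
Node (0,0) S=200.0000: V=(p*·191.7306+(1−p*)·51.2244)/1.06=126.8102; Δ=(191.7306−51.2244)/(274.0000−122.0000)=0.9244; B=V−Δ·S=-58.0663
As a check, the time-0 holding Δ(0,0)·S0 + B(0,0) comes to 126.8102 — exactly V0.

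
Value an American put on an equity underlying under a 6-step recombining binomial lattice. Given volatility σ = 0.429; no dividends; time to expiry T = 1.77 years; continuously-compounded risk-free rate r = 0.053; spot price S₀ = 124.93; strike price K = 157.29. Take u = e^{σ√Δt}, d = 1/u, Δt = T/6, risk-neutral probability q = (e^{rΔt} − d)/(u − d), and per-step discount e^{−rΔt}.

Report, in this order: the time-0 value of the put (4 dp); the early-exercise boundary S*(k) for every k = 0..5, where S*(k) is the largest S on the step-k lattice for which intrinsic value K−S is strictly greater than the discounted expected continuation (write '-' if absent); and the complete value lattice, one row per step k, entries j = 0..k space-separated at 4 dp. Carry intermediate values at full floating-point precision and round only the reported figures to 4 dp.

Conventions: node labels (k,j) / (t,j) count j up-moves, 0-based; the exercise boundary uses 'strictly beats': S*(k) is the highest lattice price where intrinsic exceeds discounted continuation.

params: Δt=0.29500 u=1.26239 d=0.79215 q=0.47552 e^(-rΔt)=0.98449
t_6 payoffs: 126.4222 108.0982 78.8966 32.3600 0.0000 0.0000 0.0000
t_5: node(5,0) S=38.9672 payoff=118.3228 vs cont=115.8827 → 118.3228 [stop]  node(5,1) S=62.0992 payoff=95.1908 vs cont=92.7507 → 95.1908 [stop]  node(5,2) S=98.9631 payoff=58.3269 vs cont=55.8868 → 58.3269 [stop]  node(5,3) S=157.7104 payoff=0.0000 vs cont=16.7089 → 16.7089 [wait]  node(5,4) S=251.3317 payoff=0.0000 vs cont=0.0000 → 0.0000 [wait]  node(5,5) S=400.5292 payoff=0.0000 vs cont=0.0000 → 0.0000 [wait]  ⇒ S*(5)=98.9631
t_4: node(4,0) S=49.1918 payoff=108.0982 vs cont=105.6581 → 108.0982 [stop]  node(4,1) S=78.3934 payoff=78.8966 vs cont=76.4565 → 78.8966 [stop]  node(4,2) S=124.9300 payoff=32.3600 vs cont=37.9388 → 37.9388 [wait]  node(4,3) S=199.0920 payoff=0.0000 vs cont=8.6275 → 8.6275 [wait]  node(4,4) S=317.2786 payoff=0.0000 vs cont=0.0000 → 0.0000 [wait]  ⇒ S*(4)=78.3934
t_3: node(3,0) S=62.0992 payoff=95.1908 vs cont=92.7507 → 95.1908 [stop]  node(3,1) S=98.9631 payoff=58.3269 vs cont=58.4985 → 58.4985 [wait]  node(3,2) S=157.7104 payoff=0.0000 vs cont=23.6284 → 23.6284 [wait]  node(3,3) S=251.3317 payoff=0.0000 vs cont=4.4547 → 4.4547 [wait]  ⇒ S*(3)=62.0992
t_2: node(2,0) S=78.3934 payoff=78.8966 vs cont=76.5368 → 78.8966 [stop]  node(2,1) S=124.9300 payoff=32.3600 vs cont=41.2668 → 41.2668 [wait]  node(2,2) S=199.0920 payoff=0.0000 vs cont=14.2858 → 14.2858 [wait]  ⇒ S*(2)=78.3934
t_1: node(1,0) S=98.9631 payoff=58.3269 vs cont=60.0564 → 60.0564 [wait]  node(1,1) S=157.7104 payoff=0.0000 vs cont=27.9956 → 27.9956 [wait]  ⇒ S*(1)=-
t_0: node(0,0) S=124.9300 payoff=32.3600 vs cont=44.1157 → 44.1157 [wait]  ⇒ S*(0)=-

price = 44.1157
boundary = - - 78.3934 62.0992 78.3934 98.9631
tree:
44.1157
60.0564 27.9956
78.8966 41.2668 14.2858
95.1908 58.4985 23.6284 4.4547
108.0982 78.8966 37.9388 8.6275 0.0000
118.3228 95.1908 58.3269 16.7089 0.0000 0.0000
126.4222 108.0982 78.8966 32.3600 0.0000 0.0000 0.0000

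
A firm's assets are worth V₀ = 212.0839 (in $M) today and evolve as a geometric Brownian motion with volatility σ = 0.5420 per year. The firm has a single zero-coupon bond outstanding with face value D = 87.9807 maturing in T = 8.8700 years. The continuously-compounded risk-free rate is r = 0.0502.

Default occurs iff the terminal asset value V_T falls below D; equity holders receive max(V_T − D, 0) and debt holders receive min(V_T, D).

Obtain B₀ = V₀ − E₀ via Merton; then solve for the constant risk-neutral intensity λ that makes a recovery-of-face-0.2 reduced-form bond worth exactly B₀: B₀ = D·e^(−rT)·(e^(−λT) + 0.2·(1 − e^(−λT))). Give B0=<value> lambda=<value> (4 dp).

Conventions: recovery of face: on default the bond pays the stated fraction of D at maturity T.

Work the structural quantities from V₀ = 212.0839 against face 87.9807:
d₁ = [ln(V₀/D) + (r + σ²/2)T] / (σ√T)
   = [ln(212.0839/87.9807) + (0.0502 + 0.5·0.5420²)·8.8700] / (0.5420·√8.8700)
   = [0.879864 + 1.748117] / 1.614214 = 1.628026
d₂ = d₁ − σ√T = 1.628026 − 1.614214 = 0.013812
N(d₁) = 0.948240,  N(d₂) = 0.505510,  e^(−rT) = 0.640649
E₀ = V₀·N(d₁) − D·e^(−rT)·N(d₂)
   = 212.0839·0.948240 − 87.9807·0.640649·0.505510 = 172.613571
B₀ = V₀ − E₀ = 212.0839 − 172.613571 = 39.470329
e^(−λT) = (B₀·e^(rT)/D − 0.2)/(1 − 0.2) = (39.4703·1.560918/87.9807 − 0.2)/0.8 = 0.62533253
λ = −ln(0.62533253)/8.8700 = 0.052928

B0=39.4703 lambda=0.0529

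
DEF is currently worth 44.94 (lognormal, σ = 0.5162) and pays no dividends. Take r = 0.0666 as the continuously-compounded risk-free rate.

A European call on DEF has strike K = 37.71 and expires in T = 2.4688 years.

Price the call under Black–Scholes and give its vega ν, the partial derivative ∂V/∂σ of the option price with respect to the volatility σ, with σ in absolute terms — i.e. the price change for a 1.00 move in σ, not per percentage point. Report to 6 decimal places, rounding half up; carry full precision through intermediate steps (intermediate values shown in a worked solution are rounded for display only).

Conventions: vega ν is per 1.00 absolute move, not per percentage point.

price = 19.567421
ν = 20.052231

σ√T = 0.5162·√2.4688 = 0.811075
d₁ = (ln(S/K) + (r+σ²/2)T) / (σ√T) = (ln(44.94/37.71) + (0.0666+0.5162²/2)·2.4688) / 0.811075 = (0.175403 + 0.493343) / 0.811075 = 0.824519
d₂ = d₁ − σ√T = 0.824519 − 0.811075 = 0.013444
e^{−rT} = 0.848384
N(d₁) = 0.795178,  N(d₂) = 0.505363
Call price V = S·N(d₁) − K·e^{−rT}·N(d₂) = 35.735277 − 16.167856 = 19.567421
φ(d₁) = (1/√(2π))·e^{−d₁²/2} = 0.283979
ν = S·φ(d₁)·√T = 20.052231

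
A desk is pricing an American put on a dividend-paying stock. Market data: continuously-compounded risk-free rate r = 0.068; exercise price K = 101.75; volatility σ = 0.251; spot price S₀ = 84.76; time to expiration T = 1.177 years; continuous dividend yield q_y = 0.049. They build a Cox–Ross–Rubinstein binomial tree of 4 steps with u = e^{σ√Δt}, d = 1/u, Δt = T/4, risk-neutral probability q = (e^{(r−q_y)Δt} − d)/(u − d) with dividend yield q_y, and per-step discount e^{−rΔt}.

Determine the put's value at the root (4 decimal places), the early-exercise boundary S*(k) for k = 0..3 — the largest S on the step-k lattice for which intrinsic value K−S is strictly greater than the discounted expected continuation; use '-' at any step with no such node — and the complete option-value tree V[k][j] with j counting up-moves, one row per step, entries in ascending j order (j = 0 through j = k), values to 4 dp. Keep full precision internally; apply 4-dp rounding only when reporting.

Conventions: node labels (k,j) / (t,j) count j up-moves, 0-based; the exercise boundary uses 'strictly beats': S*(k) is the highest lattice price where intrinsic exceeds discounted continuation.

Δt=0.29425, u=1.14586, d=0.87271, q=0.48654, disc=e^(-rΔt)=0.98019
k=4 terminal: V=max(K-S,0) → 52.5838 37.1952 16.9900 0.0000 0.0000
k=3: j=0 S=56.3375 intr=45.4125 cont=44.2033 V=45.4125[EX]; j=1 S=73.9707 intr=27.7793 cont=26.8225 V=27.7793[EX]; j=2 S=97.1230 intr=4.6270 cont=8.5509 V=8.5509[hold]; j=3 S=127.5218 intr=0.0000 cont=0.0000 V=0.0000[hold]  S*(3)=73.9707
k=2: j=0 S=64.5548 intr=37.1952 cont=36.1036 V=37.1952[EX]; j=1 S=84.7600 intr=16.9900 cont=18.0589 V=18.0589[hold]; j=2 S=111.2893 intr=0.0000 cont=4.3036 V=4.3036[hold]  S*(2)=64.5548
k=1: j=0 S=73.9707 intr=27.7793 cont=27.3323 V=27.7793[EX]; j=1 S=97.1230 intr=4.6270 cont=11.1413 V=11.1413[hold]  S*(1)=73.9707
k=0: j=0 S=84.7600 intr=16.9900 cont=19.2943 V=19.2943[hold]  S*(0)=-

price = 19.2943
boundary = - 73.9707 64.5548 73.9707
tree:
19.2943
27.7793 11.1413
37.1952 18.0589 4.3036
45.4125 27.7793 8.5509 0.0000
52.5838 37.1952 16.9900 0.0000 0.0000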